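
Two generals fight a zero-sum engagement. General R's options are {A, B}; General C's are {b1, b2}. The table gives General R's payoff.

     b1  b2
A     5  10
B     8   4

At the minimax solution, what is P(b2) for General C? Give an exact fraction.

Row minima: A → 5, B → 4; maximin = 5.
Column maxima: b1 → 8, b2 → 10; minimax = 8.
5 ≠ 8, so there is no saddle point; optimal play is mixed.
Let General R play A with probability p. Expected payoff against b1: 5p + 8(1−p) = −3p + 8; against b2: 10p + 4(1−p) = 6p + 4.
Setting these equal: −3p + 8 = 6p + 4 ⇒ −9p = -4 ⇒ p = 4/9, and the value is (-3)·(4/9) + 8 = 20/3.
For General C: with q = P(b1), equating A's and B's payoffs gives −5q + 10 = 4q + 4 ⇒ q = 2/3.

1/3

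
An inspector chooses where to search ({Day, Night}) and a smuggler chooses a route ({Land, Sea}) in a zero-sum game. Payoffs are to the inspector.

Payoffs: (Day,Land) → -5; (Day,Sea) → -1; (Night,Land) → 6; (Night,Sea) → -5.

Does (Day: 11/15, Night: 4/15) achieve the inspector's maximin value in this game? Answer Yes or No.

Against Land this mix gives (11/15)·(-5) + (4/15)·6 = -31/15.
Against Sea this mix gives (11/15)·(-1) + (4/15)·(-5) = -31/15.
All of the smuggler's active replies (Land, Sea) yield -31/15, and no column does worse for the inspector. The mix makes the smuggler indifferent and guarantees -31/15, so it is optimal.

Yes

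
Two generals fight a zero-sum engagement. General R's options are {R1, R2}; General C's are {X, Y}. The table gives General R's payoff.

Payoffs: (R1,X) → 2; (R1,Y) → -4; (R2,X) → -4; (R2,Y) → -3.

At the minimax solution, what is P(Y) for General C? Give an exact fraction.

6/7

Row minima: R1 → -4, R2 → -4; maximin = -4.
Column maxima: X → 2, Y → -3; minimax = -3.
-4 ≠ -3, so there is no saddle point; optimal play is mixed.
Let General R play R1 with probability p. Expected payoff against X: 2p + (-4)(1−p) = 6p − 4; against Y: (-4)p + (-3)(1−p) = −p − 3.
Setting these equal: 6p − 4 = −p − 3 ⇒ 7p = 1 ⇒ p = 1/7, and the value is (6)·(1/7) − 4 = -22/7.
For General C: with q = P(X), equating R1's and R2's payoffs gives 6q − 4 = −q − 3 ⇒ q = 1/7.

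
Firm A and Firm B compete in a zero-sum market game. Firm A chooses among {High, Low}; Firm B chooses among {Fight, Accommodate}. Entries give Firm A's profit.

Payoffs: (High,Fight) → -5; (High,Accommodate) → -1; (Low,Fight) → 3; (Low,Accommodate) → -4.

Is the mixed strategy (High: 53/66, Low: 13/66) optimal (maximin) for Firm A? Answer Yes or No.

No

Against Fight this mix gives (53/66)·(-5) + (13/66)·3 = -113/33.
Against Accommodate this mix gives (53/66)·(-1) + (13/66)·(-4) = -35/22.
Firm B will play Fight, holding Firm A to -113/33. Shifting weight toward the row that does better against Fight would raise this floor (the equalizing mix achieves -23/11 against both Fight and Accommodate), so the proposed strategy is not optimal.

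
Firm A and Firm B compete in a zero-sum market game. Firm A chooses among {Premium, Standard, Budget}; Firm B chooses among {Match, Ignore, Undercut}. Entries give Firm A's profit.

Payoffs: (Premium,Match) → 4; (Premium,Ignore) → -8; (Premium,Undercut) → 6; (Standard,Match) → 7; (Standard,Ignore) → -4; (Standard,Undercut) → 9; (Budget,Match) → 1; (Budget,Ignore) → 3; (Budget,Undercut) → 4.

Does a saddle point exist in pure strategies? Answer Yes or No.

No

Row minima: Premium → -8, Standard → -4, Budget → 1; maximin = 1.
Column maxima: Match → 7, Ignore → 3, Undercut → 9; minimax = 3.
1 ≠ 3, so no pure-strategy equilibrium exists.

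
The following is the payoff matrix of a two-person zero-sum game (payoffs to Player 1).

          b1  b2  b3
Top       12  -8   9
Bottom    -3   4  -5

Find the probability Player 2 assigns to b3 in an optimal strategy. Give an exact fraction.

6/13

Row minima: Top → -8, Bottom → -5; maximin = -5.
Column maxima: b1 → 12, b2 → 4, b3 → 9; minimax = 4.
-5 ≠ 4, so there is no saddle point; optimal play is mixed.
b1 is strictly dominated by b3 (it gives Player 1 strictly more in every row), so Player 2 never plays it.
On the remaining 2×2 (Top, Bottom vs b2, b3):
Let Player 1 play Top with probability p. Expected payoff against b2: (-8)p + 4(1−p) = −12p + 4; against b3: 9p + (-5)(1−p) = 14p − 5.
Setting these equal: −12p + 4 = 14p − 5 ⇒ −26p = -9 ⇒ p = 9/26, and the value is (-12)·(9/26) + 4 = -2/13.
For Player 2: with q = P(b2), equating Top's and Bottom's payoffs gives −17q + 9 = 9q − 5 ⇒ q = 7/13.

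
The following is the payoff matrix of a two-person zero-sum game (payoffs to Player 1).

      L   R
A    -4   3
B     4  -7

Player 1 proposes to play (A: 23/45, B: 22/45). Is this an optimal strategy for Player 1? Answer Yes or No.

Against L this mix gives (23/45)·(-4) + (22/45)·4 = -4/45.
Against R this mix gives (23/45)·3 + (22/45)·(-7) = -17/9.
Player 2 will play R, holding Player 1 to -17/9. Shifting weight toward the row that does better against R would raise this floor (the equalizing mix achieves -8/9 against both R and L), so the proposed strategy is not optimal.

No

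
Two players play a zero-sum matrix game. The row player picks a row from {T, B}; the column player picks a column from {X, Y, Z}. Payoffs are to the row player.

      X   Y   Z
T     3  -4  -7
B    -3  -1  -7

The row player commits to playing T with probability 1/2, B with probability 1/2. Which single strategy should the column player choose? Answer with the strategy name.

If the column player plays X, the row player's expected payoff is (1/2)·3 + (1/2)·(-3) = 0.
If the column player plays Y, the row player's expected payoff is (1/2)·(-4) + (1/2)·(-1) = -5/2.
If the column player plays Z, the row player's expected payoff is (1/2)·(-7) + (1/2)·(-7) = -7.
The column player minimizes the row player's payoff; the smallest is -7, so the best response is Z.

Z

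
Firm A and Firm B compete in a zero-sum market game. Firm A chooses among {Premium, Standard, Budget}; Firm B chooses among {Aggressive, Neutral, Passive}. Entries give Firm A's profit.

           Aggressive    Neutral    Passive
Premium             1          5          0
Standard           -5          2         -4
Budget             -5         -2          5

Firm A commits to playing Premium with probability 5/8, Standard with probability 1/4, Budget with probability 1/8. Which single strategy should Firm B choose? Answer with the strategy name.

If Firm B plays Aggressive, Firm A's expected payoff is (5/8)·1 + (1/4)·(-5) + (1/8)·(-5) = -5/4.
If Firm B plays Neutral, Firm A's expected payoff is (5/8)·5 + (1/4)·2 + (1/8)·(-2) = 27/8.
If Firm B plays Passive, Firm A's expected payoff is (5/8)·0 + (1/4)·(-4) + (1/8)·5 = -3/8.
Firm B minimizes Firm A's payoff; the smallest is -5/4, so the best response is Aggressive.

Aggressive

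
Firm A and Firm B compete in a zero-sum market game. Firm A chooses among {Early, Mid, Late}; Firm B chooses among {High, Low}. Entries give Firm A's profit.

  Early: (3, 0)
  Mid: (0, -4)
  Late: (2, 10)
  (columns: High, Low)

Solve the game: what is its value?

30/11

Row minima: Early → 0, Mid → -4, Late → 2; maximin = 2.
Column maxima: High → 3, Low → 10; minimax = 3.
2 ≠ 3, so there is no saddle point; optimal play is mixed.
Mid is strictly dominated by Early, so Firm A never plays it.
On the remaining 2×2 (Early, Late vs High, Low):
Let Firm A play Early with probability p. Expected payoff against High: 3p + 2(1−p) = p + 2; against Low: 0p + 10(1−p) = −10p + 10.
Setting these equal: p + 2 = −10p + 10 ⇒ 11p = 8 ⇒ p = 8/11, and the value is (1)·(8/11) + 2 = 30/11.
For Firm B: with q = P(High), equating Early's and Late's payoffs gives 3q = −8q + 10 ⇒ q = 10/11.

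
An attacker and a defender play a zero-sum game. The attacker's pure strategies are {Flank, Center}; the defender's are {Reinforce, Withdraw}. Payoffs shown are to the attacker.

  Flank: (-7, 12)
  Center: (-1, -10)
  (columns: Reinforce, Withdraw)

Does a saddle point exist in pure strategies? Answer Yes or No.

No

Row minima: Flank → -7, Center → -10; maximin = -7.
Column maxima: Reinforce → -1, Withdraw → 12; minimax = -1.
-7 ≠ -1, so no pure-strategy equilibrium exists.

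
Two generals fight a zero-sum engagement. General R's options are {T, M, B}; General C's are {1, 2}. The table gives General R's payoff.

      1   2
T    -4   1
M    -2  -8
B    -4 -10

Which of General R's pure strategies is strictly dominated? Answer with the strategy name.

B

M gives a strictly higher payoff than B against every column: -2 > -4, -8 > -10.
So B is strictly dominated and General R never plays it.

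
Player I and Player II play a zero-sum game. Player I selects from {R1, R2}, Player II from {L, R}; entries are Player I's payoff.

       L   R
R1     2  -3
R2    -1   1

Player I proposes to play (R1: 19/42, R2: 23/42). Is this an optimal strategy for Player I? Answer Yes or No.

No

Against L this mix gives (19/42)·2 + (23/42)·(-1) = 5/14.
Against R this mix gives (19/42)·(-3) + (23/42)·1 = -17/21.
Player II will play R, holding Player I to -17/21. Shifting weight toward the row that does better against R would raise this floor (the equalizing mix achieves -1/7 against both R and L), so the proposed strategy is not optimal.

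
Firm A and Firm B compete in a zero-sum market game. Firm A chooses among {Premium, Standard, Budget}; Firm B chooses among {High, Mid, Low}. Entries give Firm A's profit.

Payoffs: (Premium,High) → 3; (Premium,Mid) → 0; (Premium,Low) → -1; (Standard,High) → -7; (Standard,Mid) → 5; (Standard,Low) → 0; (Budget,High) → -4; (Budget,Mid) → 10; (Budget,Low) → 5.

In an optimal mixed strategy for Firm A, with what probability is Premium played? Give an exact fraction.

9/13

Row minima: Premium → -1, Standard → -7, Budget → -4; maximin = -1.
Column maxima: High → 3, Mid → 10, Low → 5; minimax = 3.
-1 ≠ 3, so there is no saddle point; optimal play is mixed.
Standard is strictly dominated by Budget, so Firm A never plays it.
Mid is strictly dominated by Low (it gives Firm A strictly more in every row), so Firm B never plays it.
On the remaining 2×2 (Premium, Budget vs High, Low):
Let Firm A play Premium with probability p. Expected payoff against High: 3p + (-4)(1−p) = 7p − 4; against Low: (-1)p + 5(1−p) = −6p + 5.
Setting these equal: 7p − 4 = −6p + 5 ⇒ 13p = 9 ⇒ p = 9/13, and the value is (7)·(9/13) − 4 = 11/13.
For Firm B: with q = P(High), equating Premium's and Budget's payoffs gives 4q − 1 = −9q + 5 ⇒ q = 6/13.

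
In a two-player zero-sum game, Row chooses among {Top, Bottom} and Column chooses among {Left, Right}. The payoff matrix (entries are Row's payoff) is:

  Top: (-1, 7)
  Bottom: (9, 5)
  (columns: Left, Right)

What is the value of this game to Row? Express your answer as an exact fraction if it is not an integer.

17/3

Row minima: Top → -1, Bottom → 5; maximin = 5.
Column maxima: Left → 9, Right → 7; minimax = 7.
5 ≠ 7, so there is no saddle point; optimal play is mixed.
Let Row play Top with probability p. Expected payoff against Left: (-1)p + 9(1−p) = −10p + 9; against Right: 7p + 5(1−p) = 2p + 5.
Setting these equal: −10p + 9 = 2p + 5 ⇒ −12p = -4 ⇒ p = 1/3, and the value is (-10)·(1/3) + 9 = 17/3.
For Column: with q = P(Left), equating Top's and Bottom's payoffs gives −8q + 7 = 4q + 5 ⇒ q = 1/6.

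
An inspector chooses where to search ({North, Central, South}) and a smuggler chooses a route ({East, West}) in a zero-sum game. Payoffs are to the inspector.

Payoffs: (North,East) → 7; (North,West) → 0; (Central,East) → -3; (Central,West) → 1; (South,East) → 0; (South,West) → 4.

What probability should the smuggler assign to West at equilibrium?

Row minima: North → 0, Central → -3, South → 0; maximin = 0.
Column maxima: East → 7, West → 4; minimax = 4.
0 ≠ 4, so there is no saddle point; optimal play is mixed.
Central is strictly dominated by South, so the inspector never plays it.
On the remaining 2×2 (North, South vs East, West):
Let the inspector play North with probability p. Expected payoff against East: 7p + 0(1−p) = 7p; against West: 0p + 4(1−p) = −4p + 4.
Setting these equal: 7p = −4p + 4 ⇒ 11p = 4 ⇒ p = 4/11, and the value is (7)·(4/11) = 28/11.
For the smuggler: with q = P(East), equating North's and South's payoffs gives 7q = −4q + 4 ⇒ q = 4/11.

7/11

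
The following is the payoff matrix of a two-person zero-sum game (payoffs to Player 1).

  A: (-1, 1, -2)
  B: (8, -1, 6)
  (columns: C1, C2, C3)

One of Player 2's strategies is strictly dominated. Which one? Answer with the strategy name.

C3 holds Player 1's payoff strictly below C1 in every row: -2 < -1, 6 < 8.
So C1 is strictly dominated for Player 2.

C1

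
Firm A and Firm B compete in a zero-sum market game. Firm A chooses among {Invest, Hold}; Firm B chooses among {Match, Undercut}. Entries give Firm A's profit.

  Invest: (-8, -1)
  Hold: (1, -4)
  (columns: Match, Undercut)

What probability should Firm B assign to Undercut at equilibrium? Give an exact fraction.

3/4

Row minima: Invest → -8, Hold → -4; maximin = -4.
Column maxima: Match → 1, Undercut → -1; minimax = -1.
-4 ≠ -1, so there is no saddle point; optimal play is mixed.
Let Firm A play Invest with probability p. Expected payoff against Match: (-8)p + 1(1−p) = −9p + 1; against Undercut: (-1)p + (-4)(1−p) = 3p − 4.
Setting these equal: −9p + 1 = 3p − 4 ⇒ −12p = -5 ⇒ p = 5/12, and the value is (-9)·(5/12) + 1 = -11/4.
For Firm B: with q = P(Match), equating Invest's and Hold's payoffs gives −7q − 1 = 5q − 4 ⇒ q = 1/4.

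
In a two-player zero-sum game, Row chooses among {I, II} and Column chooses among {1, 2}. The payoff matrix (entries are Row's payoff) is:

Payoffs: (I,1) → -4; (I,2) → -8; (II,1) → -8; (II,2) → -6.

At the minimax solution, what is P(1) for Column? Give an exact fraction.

Row minima: I → -8, II → -8; maximin = -8.
Column maxima: 1 → -4, 2 → -6; minimax = -6.
-8 ≠ -6, so there is no saddle point; optimal play is mixed.
Let Row play I with probability p. Expected payoff against 1: (-4)p + (-8)(1−p) = 4p − 8; against 2: (-8)p + (-6)(1−p) = −2p − 6.
Setting these equal: 4p − 8 = −2p − 6 ⇒ 6p = 2 ⇒ p = 1/3, and the value is (4)·(1/3) − 8 = -20/3.
For Column: with q = P(1), equating I's and II's payoffs gives 4q − 8 = −2q − 6 ⇒ q = 1/3.

1/3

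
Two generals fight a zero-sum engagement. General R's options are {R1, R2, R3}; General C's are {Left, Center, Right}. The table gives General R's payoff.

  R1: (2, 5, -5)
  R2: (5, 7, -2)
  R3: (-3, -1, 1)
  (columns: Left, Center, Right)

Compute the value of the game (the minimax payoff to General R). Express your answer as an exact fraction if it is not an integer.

-1/11

Row minima: R1 → -5, R2 → -2, R3 → -3; maximin = -2.
Column maxima: Left → 5, Center → 7, Right → 1; minimax = 1.
-2 ≠ 1, so there is no saddle point; optimal play is mixed.
R1 is strictly dominated by R2, so General R never plays it.
Center is strictly dominated by Left (it gives General R strictly more in every row), so General C never plays it.
On the remaining 2×2 (R2, R3 vs Left, Right):
Let General R play R2 with probability p. Expected payoff against Left: 5p + (-3)(1−p) = 8p − 3; against Right: (-2)p + 1(1−p) = −3p + 1.
Setting these equal: 8p − 3 = −3p + 1 ⇒ 11p = 4 ⇒ p = 4/11, and the value is (8)·(4/11) − 3 = -1/11.
For General C: with q = P(Left), equating R2's and R3's payoffs gives 7q − 2 = −4q + 1 ⇒ q = 3/11.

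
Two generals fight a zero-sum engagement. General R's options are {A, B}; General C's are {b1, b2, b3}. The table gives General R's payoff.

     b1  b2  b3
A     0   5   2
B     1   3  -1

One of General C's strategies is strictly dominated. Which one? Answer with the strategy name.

b1 holds General R's payoff strictly below b2 in every row: 0 < 5, 1 < 3.
So b2 is strictly dominated for General C.

b2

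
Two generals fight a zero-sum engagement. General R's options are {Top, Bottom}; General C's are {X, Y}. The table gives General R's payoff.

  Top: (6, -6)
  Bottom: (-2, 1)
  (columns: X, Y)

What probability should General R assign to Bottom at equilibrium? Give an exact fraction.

Row minima: Top → -6, Bottom → -2; maximin = -2.
Column maxima: X → 6, Y → 1; minimax = 1.
-2 ≠ 1, so there is no saddle point; optimal play is mixed.
Let General R play Top with probability p. Expected payoff against X: 6p + (-2)(1−p) = 8p − 2; against Y: (-6)p + 1(1−p) = −7p + 1.
Setting these equal: 8p − 2 = −7p + 1 ⇒ 15p = 3 ⇒ p = 1/5, and the value is (8)·(1/5) − 2 = -2/5.
For General C: with q = P(X), equating Top's and Bottom's payoffs gives 12q − 6 = −3q + 1 ⇒ q = 7/15.

4/5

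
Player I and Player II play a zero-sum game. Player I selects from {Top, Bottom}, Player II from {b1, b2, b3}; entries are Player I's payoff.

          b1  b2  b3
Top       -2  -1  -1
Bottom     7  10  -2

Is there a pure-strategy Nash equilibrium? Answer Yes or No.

Row minima: Top → -2, Bottom → -2; maximin = -2.
Column maxima: b1 → 7, b2 → 10, b3 → -1; minimax = -1.
-2 ≠ -1, so no pure-strategy equilibrium exists.

No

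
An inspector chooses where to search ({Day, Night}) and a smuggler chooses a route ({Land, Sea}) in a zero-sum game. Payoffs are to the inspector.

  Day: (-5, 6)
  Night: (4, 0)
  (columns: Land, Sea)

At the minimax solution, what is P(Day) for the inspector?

4/15

Row minima: Day → -5, Night → 0; maximin = 0.
Column maxima: Land → 4, Sea → 6; minimax = 4.
0 ≠ 4, so there is no saddle point; optimal play is mixed.
Let the inspector play Day with probability p. Expected payoff against Land: (-5)p + 4(1−p) = −9p + 4; against Sea: 6p + 0(1−p) = 6p.
Setting these equal: −9p + 4 = 6p ⇒ −15p = -4 ⇒ p = 4/15, and the value is (-9)·(4/15) + 4 = 8/5.
For the smuggler: with q = P(Land), equating Day's and Night's payoffs gives −11q + 6 = 4q ⇒ q = 2/5.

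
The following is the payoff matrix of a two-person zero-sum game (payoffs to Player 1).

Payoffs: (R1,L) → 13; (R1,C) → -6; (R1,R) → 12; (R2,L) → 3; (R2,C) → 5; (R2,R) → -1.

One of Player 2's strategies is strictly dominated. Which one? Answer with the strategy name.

R holds Player 1's payoff strictly below L in every row: 12 < 13, -1 < 3.
So L is strictly dominated for Player 2.

L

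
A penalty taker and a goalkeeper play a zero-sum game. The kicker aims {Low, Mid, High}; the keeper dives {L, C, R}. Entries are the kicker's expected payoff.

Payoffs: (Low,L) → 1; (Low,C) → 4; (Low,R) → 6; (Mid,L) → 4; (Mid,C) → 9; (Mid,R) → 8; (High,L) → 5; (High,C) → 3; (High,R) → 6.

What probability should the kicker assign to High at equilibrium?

5/7

Row minima: Low → 1, Mid → 4, High → 3; maximin = 4.
Column maxima: L → 5, C → 9, R → 8; minimax = 5.
4 ≠ 5, so there is no saddle point; optimal play is mixed.
Low is strictly dominated by Mid, so the kicker never plays it.
R is strictly dominated by L (it gives the kicker strictly more in every row), so the keeper never plays it.
On the remaining 2×2 (Mid, High vs L, C):
Let the kicker play Mid with probability p. Expected payoff against L: 4p + 5(1−p) = −p + 5; against C: 9p + 3(1−p) = 6p + 3.
Setting these equal: −p + 5 = 6p + 3 ⇒ −7p = -2 ⇒ p = 2/7, and the value is (-1)·(2/7) + 5 = 33/7.
For the keeper: with q = P(L), equating Mid's and High's payoffs gives −5q + 9 = 2q + 3 ⇒ q = 6/7.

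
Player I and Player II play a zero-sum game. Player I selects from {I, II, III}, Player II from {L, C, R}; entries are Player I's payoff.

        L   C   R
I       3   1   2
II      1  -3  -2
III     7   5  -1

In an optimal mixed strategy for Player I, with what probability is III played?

Row minima: I → 1, II → -3, III → -1; maximin = 1.
Column maxima: L → 7, C → 5, R → 2; minimax = 2.
1 ≠ 2, so there is no saddle point; optimal play is mixed.
II is strictly dominated by I, so Player I never plays it.
L is strictly dominated by C (it gives Player I strictly more in every row), so Player II never plays it.
On the remaining 2×2 (I, III vs C, R):
Let Player I play I with probability p. Expected payoff against C: 1p + 5(1−p) = −4p + 5; against R: 2p + (-1)(1−p) = 3p − 1.
Setting these equal: −4p + 5 = 3p − 1 ⇒ −7p = -6 ⇒ p = 6/7, and the value is (-4)·(6/7) + 5 = 11/7.
For Player II: with q = P(C), equating I's and III's payoffs gives −q + 2 = 6q − 1 ⇒ q = 3/7.

1/7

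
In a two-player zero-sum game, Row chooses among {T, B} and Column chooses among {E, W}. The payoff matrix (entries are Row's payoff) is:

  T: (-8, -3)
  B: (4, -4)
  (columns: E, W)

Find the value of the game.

-44/13

Row minima: T → -8, B → -4; maximin = -4.
Column maxima: E → 4, W → -3; minimax = -3.
-4 ≠ -3, so there is no saddle point; optimal play is mixed.
Let Row play T with probability p. Expected payoff against E: (-8)p + 4(1−p) = −12p + 4; against W: (-3)p + (-4)(1−p) = p − 4.
Setting these equal: −12p + 4 = p − 4 ⇒ −13p = -8 ⇒ p = 8/13, and the value is (-12)·(8/13) + 4 = -44/13.
For Column: with q = P(E), equating T's and B's payoffs gives −5q − 3 = 8q − 4 ⇒ q = 1/13.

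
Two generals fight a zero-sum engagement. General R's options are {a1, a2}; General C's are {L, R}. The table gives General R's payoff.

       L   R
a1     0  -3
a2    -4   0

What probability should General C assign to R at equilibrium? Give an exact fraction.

4/7

Row minima: a1 → -3, a2 → -4; maximin = -3.
Column maxima: L → 0, R → 0; minimax = 0.
-3 ≠ 0, so there is no saddle point; optimal play is mixed.
Let General R play a1 with probability p. Expected payoff against L: 0p + (-4)(1−p) = 4p − 4; against R: (-3)p + 0(1−p) = −3p.
Setting these equal: 4p − 4 = −3p ⇒ 7p = 4 ⇒ p = 4/7, and the value is (4)·(4/7) − 4 = -12/7.
For General C: with q = P(L), equating a1's and a2's payoffs gives 3q − 3 = −4q ⇒ q = 3/7.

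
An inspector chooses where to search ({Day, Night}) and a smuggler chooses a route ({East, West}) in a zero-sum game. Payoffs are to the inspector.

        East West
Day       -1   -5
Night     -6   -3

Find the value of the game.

-27/7

Row minima: Day → -5, Night → -6; maximin = -5.
Column maxima: East → -1, West → -3; minimax = -3.
-5 ≠ -3, so there is no saddle point; optimal play is mixed.
Let the inspector play Day with probability p. Expected payoff against East: (-1)p + (-6)(1−p) = 5p − 6; against West: (-5)p + (-3)(1−p) = −2p − 3.
Setting these equal: 5p − 6 = −2p − 3 ⇒ 7p = 3 ⇒ p = 3/7, and the value is (5)·(3/7) − 6 = -27/7.
For the smuggler: with q = P(East), equating Day's and Night's payoffs gives 4q − 5 = −3q − 3 ⇒ q = 2/7.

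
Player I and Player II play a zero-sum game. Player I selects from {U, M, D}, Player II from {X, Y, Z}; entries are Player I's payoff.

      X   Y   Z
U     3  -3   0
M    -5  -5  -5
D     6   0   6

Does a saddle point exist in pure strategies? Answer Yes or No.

Row minima: U → -3, M → -5, D → 0; maximin = 0.
Column maxima: X → 6, Y → 0, Z → 6; minimax = 0.
maximin = minimax = 0, so a saddle point exists.

Yes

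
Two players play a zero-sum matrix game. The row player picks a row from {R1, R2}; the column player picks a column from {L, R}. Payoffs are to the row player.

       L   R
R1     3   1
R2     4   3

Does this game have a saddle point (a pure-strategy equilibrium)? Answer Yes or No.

Yes

Row minima: R1 → 1, R2 → 3; maximin = 3.
Column maxima: L → 4, R → 3; minimax = 3.
maximin = minimax = 3, so a saddle point exists.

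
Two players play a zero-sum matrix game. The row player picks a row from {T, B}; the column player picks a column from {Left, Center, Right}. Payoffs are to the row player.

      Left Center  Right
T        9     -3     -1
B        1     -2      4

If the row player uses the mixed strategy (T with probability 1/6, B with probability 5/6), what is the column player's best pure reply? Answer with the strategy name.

If the column player plays Left, the row player's expected payoff is (1/6)·9 + (5/6)·1 = 7/3.
If the column player plays Center, the row player's expected payoff is (1/6)·(-3) + (5/6)·(-2) = -13/6.
If the column player plays Right, the row player's expected payoff is (1/6)·(-1) + (5/6)·4 = 19/6.
The column player minimizes the row player's payoff; the smallest is -13/6, so the best response is Center.

Center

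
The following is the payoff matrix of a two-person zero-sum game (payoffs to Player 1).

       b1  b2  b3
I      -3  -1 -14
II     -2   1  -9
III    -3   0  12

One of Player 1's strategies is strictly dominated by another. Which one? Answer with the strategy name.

II gives a strictly higher payoff than I against every column: -2 > -3, 1 > -1, -9 > -14.
So I is strictly dominated and Player 1 never plays it.

I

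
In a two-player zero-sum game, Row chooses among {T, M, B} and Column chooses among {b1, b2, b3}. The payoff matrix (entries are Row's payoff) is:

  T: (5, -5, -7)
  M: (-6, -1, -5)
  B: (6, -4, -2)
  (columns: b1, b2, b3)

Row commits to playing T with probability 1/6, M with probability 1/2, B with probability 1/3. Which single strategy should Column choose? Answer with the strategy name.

b3

If Column plays b1, Row's expected payoff is (1/6)·5 + (1/2)·(-6) + (1/3)·6 = -1/6.
If Column plays b2, Row's expected payoff is (1/6)·(-5) + (1/2)·(-1) + (1/3)·(-4) = -8/3.
If Column plays b3, Row's expected payoff is (1/6)·(-7) + (1/2)·(-5) + (1/3)·(-2) = -13/3.
Column minimizes Row's payoff; the smallest is -13/3, so the best response is b3.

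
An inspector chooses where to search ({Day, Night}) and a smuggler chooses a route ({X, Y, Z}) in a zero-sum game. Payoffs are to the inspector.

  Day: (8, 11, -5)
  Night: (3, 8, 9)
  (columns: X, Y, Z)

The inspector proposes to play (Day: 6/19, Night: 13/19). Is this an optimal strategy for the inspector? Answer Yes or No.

Against X this mix gives (6/19)·8 + (13/19)·3 = 87/19.
Against Y this mix gives (6/19)·11 + (13/19)·8 = 170/19.
Against Z this mix gives (6/19)·(-5) + (13/19)·9 = 87/19.
All of the smuggler's active replies (X, Z) yield 87/19, and no column does worse for the inspector. The mix makes the smuggler indifferent and guarantees 87/19, so it is optimal.

Yes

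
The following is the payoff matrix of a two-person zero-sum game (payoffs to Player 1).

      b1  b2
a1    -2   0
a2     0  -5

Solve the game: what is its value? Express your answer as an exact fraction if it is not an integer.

Row minima: a1 → -2, a2 → -5; maximin = -2.
Column maxima: b1 → 0, b2 → 0; minimax = 0.
-2 ≠ 0, so there is no saddle point; optimal play is mixed.
Let Player 1 play a1 with probability p. Expected payoff against b1: (-2)p + 0(1−p) = −2p; against b2: 0p + (-5)(1−p) = 5p − 5.
Setting these equal: −2p = 5p − 5 ⇒ −7p = -5 ⇒ p = 5/7, and the value is (-2)·(5/7) = -10/7.
For Player 2: with q = P(b1), equating a1's and a2's payoffs gives −2q = 5q − 5 ⇒ q = 5/7.

-10/7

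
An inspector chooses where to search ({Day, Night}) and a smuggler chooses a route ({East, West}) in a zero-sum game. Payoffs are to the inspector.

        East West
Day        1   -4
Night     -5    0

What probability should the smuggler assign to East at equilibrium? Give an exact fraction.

Row minima: Day → -4, Night → -5; maximin = -4.
Column maxima: East → 1, West → 0; minimax = 0.
-4 ≠ 0, so there is no saddle point; optimal play is mixed.
Let the inspector play Day with probability p. Expected payoff against East: 1p + (-5)(1−p) = 6p − 5; against West: (-4)p + 0(1−p) = −4p.
Setting these equal: 6p − 5 = −4p ⇒ 10p = 5 ⇒ p = 1/2, and the value is (6)·(1/2) − 5 = -2.
For the smuggler: with q = P(East), equating Day's and Night's payoffs gives 5q − 4 = −5q ⇒ q = 2/5.

2/5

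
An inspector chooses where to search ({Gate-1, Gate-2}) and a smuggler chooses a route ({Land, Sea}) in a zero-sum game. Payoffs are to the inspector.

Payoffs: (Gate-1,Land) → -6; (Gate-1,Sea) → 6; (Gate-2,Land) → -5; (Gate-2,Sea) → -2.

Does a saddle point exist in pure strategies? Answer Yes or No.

Row minima: Gate-1 → -6, Gate-2 → -5; maximin = -5.
Column maxima: Land → -5, Sea → 6; minimax = -5.
maximin = minimax = -5, so a saddle point exists.

Yes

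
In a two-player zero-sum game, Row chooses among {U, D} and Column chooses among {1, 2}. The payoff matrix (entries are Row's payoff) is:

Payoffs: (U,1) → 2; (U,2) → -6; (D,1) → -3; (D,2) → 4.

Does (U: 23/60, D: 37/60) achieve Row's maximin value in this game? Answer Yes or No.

No

Against 1 this mix gives (23/60)·2 + (37/60)·(-3) = -13/12.
Against 2 this mix gives (23/60)·(-6) + (37/60)·4 = 1/6.
Column will play 1, holding Row to -13/12. Shifting weight toward the row that does better against 1 would raise this floor (the equalizing mix achieves -2/3 against both 1 and 2), so the proposed strategy is not optimal.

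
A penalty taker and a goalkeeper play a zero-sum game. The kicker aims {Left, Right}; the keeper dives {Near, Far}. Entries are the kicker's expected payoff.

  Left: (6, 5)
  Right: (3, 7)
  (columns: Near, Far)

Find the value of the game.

27/5

Row minima: Left → 5, Right → 3; maximin = 5.
Column maxima: Near → 6, Far → 7; minimax = 6.
5 ≠ 6, so there is no saddle point; optimal play is mixed.
Let the kicker play Left with probability p. Expected payoff against Near: 6p + 3(1−p) = 3p + 3; against Far: 5p + 7(1−p) = −2p + 7.
Setting these equal: 3p + 3 = −2p + 7 ⇒ 5p = 4 ⇒ p = 4/5, and the value is (3)·(4/5) + 3 = 27/5.
For the keeper: with q = P(Near), equating Left's and Right's payoffs gives q + 5 = −4q + 7 ⇒ q = 2/5.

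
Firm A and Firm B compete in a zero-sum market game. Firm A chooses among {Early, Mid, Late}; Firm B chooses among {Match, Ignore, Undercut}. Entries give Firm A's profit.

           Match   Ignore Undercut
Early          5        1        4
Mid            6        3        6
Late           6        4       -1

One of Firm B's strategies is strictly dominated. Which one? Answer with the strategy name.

Match

Ignore holds Firm A's payoff strictly below Match in every row: 1 < 5, 3 < 6, 4 < 6.
So Match is strictly dominated for Firm B.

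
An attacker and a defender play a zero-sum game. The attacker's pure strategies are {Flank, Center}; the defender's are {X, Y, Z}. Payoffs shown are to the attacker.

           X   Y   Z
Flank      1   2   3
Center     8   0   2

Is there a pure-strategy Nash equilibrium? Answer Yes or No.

No

Row minima: Flank → 1, Center → 0; maximin = 1.
Column maxima: X → 8, Y → 2, Z → 3; minimax = 2.
1 ≠ 2, so no pure-strategy equilibrium exists.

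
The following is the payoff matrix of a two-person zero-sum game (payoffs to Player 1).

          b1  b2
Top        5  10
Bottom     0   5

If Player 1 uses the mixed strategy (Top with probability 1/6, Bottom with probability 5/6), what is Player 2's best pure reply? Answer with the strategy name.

b1

If Player 2 plays b1, Player 1's expected payoff is (1/6)·5 + (5/6)·0 = 5/6.
If Player 2 plays b2, Player 1's expected payoff is (1/6)·10 + (5/6)·5 = 35/6.
Player 2 minimizes Player 1's payoff; the smallest is 5/6, so the best response is b1.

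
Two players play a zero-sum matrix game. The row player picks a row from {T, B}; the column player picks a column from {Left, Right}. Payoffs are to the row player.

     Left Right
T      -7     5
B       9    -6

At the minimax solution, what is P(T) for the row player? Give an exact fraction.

Row minima: T → -7, B → -6; maximin = -6.
Column maxima: Left → 9, Right → 5; minimax = 5.
-6 ≠ 5, so there is no saddle point; optimal play is mixed.
Let the row player play T with probability p. Expected payoff against Left: (-7)p + 9(1−p) = −16p + 9; against Right: 5p + (-6)(1−p) = 11p − 6.
Setting these equal: −16p + 9 = 11p − 6 ⇒ −27p = -15 ⇒ p = 5/9, and the value is (-16)·(5/9) + 9 = 1/9.
For the column player: with q = P(Left), equating T's and B's payoffs gives −12q + 5 = 15q − 6 ⇒ q = 11/27.

5/9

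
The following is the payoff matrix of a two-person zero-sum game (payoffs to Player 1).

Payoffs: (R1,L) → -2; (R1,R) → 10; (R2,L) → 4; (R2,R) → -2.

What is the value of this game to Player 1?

2

Row minima: R1 → -2, R2 → -2; maximin = -2.
Column maxima: L → 4, R → 10; minimax = 4.
-2 ≠ 4, so there is no saddle point; optimal play is mixed.
Let Player 1 play R1 with probability p. Expected payoff against L: (-2)p + 4(1−p) = −6p + 4; against R: 10p + (-2)(1−p) = 12p − 2.
Setting these equal: −6p + 4 = 12p − 2 ⇒ −18p = -6 ⇒ p = 1/3, and the value is (-6)·(1/3) + 4 = 2.
For Player 2: with q = P(L), equating R1's and R2's payoffs gives −12q + 10 = 6q − 2 ⇒ q = 2/3.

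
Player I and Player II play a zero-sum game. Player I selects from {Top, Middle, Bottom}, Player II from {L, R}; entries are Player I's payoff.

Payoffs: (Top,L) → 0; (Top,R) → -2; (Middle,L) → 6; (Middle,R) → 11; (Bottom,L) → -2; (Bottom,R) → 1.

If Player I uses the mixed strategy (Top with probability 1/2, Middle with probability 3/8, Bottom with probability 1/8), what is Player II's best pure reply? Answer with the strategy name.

If Player II plays L, Player I's expected payoff is (1/2)·0 + (3/8)·6 + (1/8)·(-2) = 2.
If Player II plays R, Player I's expected payoff is (1/2)·(-2) + (3/8)·11 + (1/8)·1 = 13/4.
Player II minimizes Player I's payoff; the smallest is 2, so the best response is L.

L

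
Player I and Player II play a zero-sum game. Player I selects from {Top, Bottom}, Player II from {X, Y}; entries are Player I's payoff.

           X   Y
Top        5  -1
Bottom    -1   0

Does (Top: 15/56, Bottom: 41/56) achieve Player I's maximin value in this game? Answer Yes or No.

Against X this mix gives (15/56)·5 + (41/56)·(-1) = 17/28.
Against Y this mix gives (15/56)·(-1) + (41/56)·0 = -15/56.
Player II will play Y, holding Player I to -15/56. Shifting weight toward the row that does better against Y would raise this floor (the equalizing mix achieves -1/7 against both Y and X), so the proposed strategy is not optimal.

No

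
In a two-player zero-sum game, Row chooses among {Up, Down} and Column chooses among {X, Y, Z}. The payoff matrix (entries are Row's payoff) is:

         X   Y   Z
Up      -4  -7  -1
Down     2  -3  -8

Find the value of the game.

Row minima: Up → -7, Down → -8; maximin = -7.
Column maxima: X → 2, Y → -3, Z → -1; minimax = -3.
-7 ≠ -3, so there is no saddle point; optimal play is mixed.
X is strictly dominated by Y (it gives Row strictly more in every row), so Column never plays it.
On the remaining 2×2 (Up, Down vs Y, Z):
Let Row play Up with probability p. Expected payoff against Y: (-7)p + (-3)(1−p) = −4p − 3; against Z: (-1)p + (-8)(1−p) = 7p − 8.
Setting these equal: −4p − 3 = 7p − 8 ⇒ −11p = -5 ⇒ p = 5/11, and the value is (-4)·(5/11) − 3 = -53/11.
For Column: with q = P(Y), equating Up's and Down's payoffs gives −6q − 1 = 5q − 8 ⇒ q = 7/11.

-53/11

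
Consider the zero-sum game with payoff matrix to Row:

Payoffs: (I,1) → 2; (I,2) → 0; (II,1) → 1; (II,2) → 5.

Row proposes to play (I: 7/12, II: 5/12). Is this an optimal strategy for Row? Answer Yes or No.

Against 1 this mix gives (7/12)·2 + (5/12)·1 = 19/12.
Against 2 this mix gives (7/12)·0 + (5/12)·5 = 25/12.
Column will play 1, holding Row to 19/12. Shifting weight toward the row that does better against 1 would raise this floor (the equalizing mix achieves 5/3 against both 1 and 2), so the proposed strategy is not optimal.

No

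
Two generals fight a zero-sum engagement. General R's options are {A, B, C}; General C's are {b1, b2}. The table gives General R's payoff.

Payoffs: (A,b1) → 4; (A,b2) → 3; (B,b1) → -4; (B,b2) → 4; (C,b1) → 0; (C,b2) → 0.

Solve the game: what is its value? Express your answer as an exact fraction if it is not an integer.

Row minima: A → 3, B → -4, C → 0; maximin = 3.
Column maxima: b1 → 4, b2 → 4; minimax = 4.
3 ≠ 4, so there is no saddle point; optimal play is mixed.
C is strictly dominated by A, so General R never plays it.
On the remaining 2×2 (A, B vs b1, b2):
Let General R play A with probability p. Expected payoff against b1: 4p + (-4)(1−p) = 8p − 4; against b2: 3p + 4(1−p) = −p + 4.
Setting these equal: 8p − 4 = −p + 4 ⇒ 9p = 8 ⇒ p = 8/9, and the value is (8)·(8/9) − 4 = 28/9.
For General C: with q = P(b1), equating A's and B's payoffs gives q + 3 = −8q + 4 ⇒ q = 1/9.

28/9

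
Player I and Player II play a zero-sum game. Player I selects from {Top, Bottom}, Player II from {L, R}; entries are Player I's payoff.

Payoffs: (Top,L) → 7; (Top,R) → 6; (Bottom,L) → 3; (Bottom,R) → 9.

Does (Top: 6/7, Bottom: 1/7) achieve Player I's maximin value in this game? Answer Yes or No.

Yes

Against L this mix gives (6/7)·7 + (1/7)·3 = 45/7.
Against R this mix gives (6/7)·6 + (1/7)·9 = 45/7.
All of Player II's active replies (L, R) yield 45/7, and no column does worse for Player I. The mix makes Player II indifferent and guarantees 45/7, so it is optimal.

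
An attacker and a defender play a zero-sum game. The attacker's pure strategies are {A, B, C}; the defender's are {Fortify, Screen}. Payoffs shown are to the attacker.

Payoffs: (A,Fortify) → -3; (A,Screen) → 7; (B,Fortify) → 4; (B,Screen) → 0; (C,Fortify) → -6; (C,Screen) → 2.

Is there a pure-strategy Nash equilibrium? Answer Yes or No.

Row minima: A → -3, B → 0, C → -6; maximin = 0.
Column maxima: Fortify → 4, Screen → 7; minimax = 4.
0 ≠ 4, so no pure-strategy equilibrium exists.

No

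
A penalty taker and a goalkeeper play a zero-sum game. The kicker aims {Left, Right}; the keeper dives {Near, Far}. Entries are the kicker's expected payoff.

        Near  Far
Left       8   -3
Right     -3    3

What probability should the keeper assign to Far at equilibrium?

Row minima: Left → -3, Right → -3; maximin = -3.
Column maxima: Near → 8, Far → 3; minimax = 3.
-3 ≠ 3, so there is no saddle point; optimal play is mixed.
Let the kicker play Left with probability p. Expected payoff against Near: 8p + (-3)(1−p) = 11p − 3; against Far: (-3)p + 3(1−p) = −6p + 3.
Setting these equal: 11p − 3 = −6p + 3 ⇒ 17p = 6 ⇒ p = 6/17, and the value is (11)·(6/17) − 3 = 15/17.
For the keeper: with q = P(Near), equating Left's and Right's payoffs gives 11q − 3 = −6q + 3 ⇒ q = 6/17.

11/17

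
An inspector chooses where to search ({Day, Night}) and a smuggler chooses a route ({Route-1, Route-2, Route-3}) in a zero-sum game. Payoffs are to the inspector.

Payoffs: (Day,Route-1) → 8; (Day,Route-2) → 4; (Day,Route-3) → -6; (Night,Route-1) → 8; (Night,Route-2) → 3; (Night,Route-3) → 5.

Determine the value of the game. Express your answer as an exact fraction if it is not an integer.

19/6

Row minima: Day → -6, Night → 3; maximin = 3.
Column maxima: Route-1 → 8, Route-2 → 4, Route-3 → 5; minimax = 4.
3 ≠ 4, so there is no saddle point; optimal play is mixed.
Route-1 is strictly dominated by Route-2 (it gives the inspector strictly more in every row), so the smuggler never plays it.
On the remaining 2×2 (Day, Night vs Route-2, Route-3):
Let the inspector play Day with probability p. Expected payoff against Route-2: 4p + 3(1−p) = p + 3; against Route-3: (-6)p + 5(1−p) = −11p + 5.
Setting these equal: p + 3 = −11p + 5 ⇒ 12p = 2 ⇒ p = 1/6, and the value is (1)·(1/6) + 3 = 19/6.
For the smuggler: with q = P(Route-2), equating Day's and Night's payoffs gives 10q − 6 = −2q + 5 ⇒ q = 11/12.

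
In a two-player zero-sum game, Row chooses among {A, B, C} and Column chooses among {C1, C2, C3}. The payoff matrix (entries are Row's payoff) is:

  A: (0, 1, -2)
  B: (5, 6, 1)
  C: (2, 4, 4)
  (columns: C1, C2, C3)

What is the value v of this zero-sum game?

Row minima: A → -2, B → 1, C → 2; maximin = 2.
Column maxima: C1 → 5, C2 → 6, C3 → 4; minimax = 4.
2 ≠ 4, so there is no saddle point; optimal play is mixed.
A is strictly dominated by B, so Row never plays it.
C2 is strictly dominated by C1 (it gives Row strictly more in every row), so Column never plays it.
On the remaining 2×2 (B, C vs C1, C3):
Let Row play B with probability p. Expected payoff against C1: 5p + 2(1−p) = 3p + 2; against C3: 1p + 4(1−p) = −3p + 4.
Setting these equal: 3p + 2 = −3p + 4 ⇒ 6p = 2 ⇒ p = 1/3, and the value is (3)·(1/3) + 2 = 3.
For Column: with q = P(C1), equating B's and C's payoffs gives 4q + 1 = −2q + 4 ⇒ q = 1/2.

3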